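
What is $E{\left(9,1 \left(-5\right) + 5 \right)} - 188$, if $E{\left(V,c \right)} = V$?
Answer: $-179$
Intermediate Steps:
$E{\left(9,1 \left(-5\right) + 5 \right)} - 188 = 9 - 188 = -179$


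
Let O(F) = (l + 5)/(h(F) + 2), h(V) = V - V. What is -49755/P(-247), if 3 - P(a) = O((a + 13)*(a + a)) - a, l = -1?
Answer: 16585/82 ≈ 202.26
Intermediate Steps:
h(V) = 0
O(F) = 2 (O(F) = (-1 + 5)/(0 + 2) = 4/2 = 4*(1/2) = 2)
P(a) = 1 + a (P(a) = 3 - (2 - a) = 3 + (-2 + a) = 1 + a)
-49755/P(-247) = -49755/(1 - 247) = -49755/(-246) = -49755*(-1/246) = 16585/82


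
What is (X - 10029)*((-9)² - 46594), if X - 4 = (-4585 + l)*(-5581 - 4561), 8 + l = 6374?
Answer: 840626053551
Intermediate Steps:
l = 6366 (l = -8 + 6374 = 6366)
X = -18062898 (X = 4 + (-4585 + 6366)*(-5581 - 4561) = 4 + 1781*(-10142) = 4 - 18062902 = -18062898)
(X - 10029)*((-9)² - 46594) = (-18062898 - 10029)*((-9)² - 46594) = -18072927*(81 - 46594) = -18072927*(-46513) = 840626053551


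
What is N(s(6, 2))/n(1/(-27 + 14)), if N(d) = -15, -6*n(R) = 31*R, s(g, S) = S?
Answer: -1170/31 ≈ -37.742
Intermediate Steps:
n(R) = -31*R/6
N(s(6, 2))/n(1/(-27 + 14)) = -15/((-31/(6*(-27 + 14)))) = -15/((-31/6/(-13))) = -15/((-31/6*(-1/13))) = -15/31/78 = -15*78/31 = -1170/31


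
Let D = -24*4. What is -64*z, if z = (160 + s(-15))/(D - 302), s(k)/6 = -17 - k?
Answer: 4736/199 ≈ 23.799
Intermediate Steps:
D = -96
s(k) = -102 - 6*k (s(k) = 6*(-17 - k) = -102 - 6*k)
z = -74/199 (z = (160 + (-102 - 6*(-15)))/(-96 - 302) = (160 + (-102 + 90))/(-398) = (160 - 12)*(-1/398) = 148*(-1/398) = -74/199 ≈ -0.37186)
-64*z = -64*(-74/199) = 4736/199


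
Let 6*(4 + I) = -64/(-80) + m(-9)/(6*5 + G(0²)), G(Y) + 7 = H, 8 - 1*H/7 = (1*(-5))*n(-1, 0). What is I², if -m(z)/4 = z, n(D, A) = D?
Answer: 1515361/108900 ≈ 13.915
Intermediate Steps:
H = 21 (H = 56 - 7*1*(-5)*(-1) = 56 - (-35)*(-1) = 56 - 7*5 = 56 - 35 = 21)
G(Y) = 14 (G(Y) = -7 + 21 = 14)
m(z) = -4*z
I = -1231/330 (I = -4 + (-64/(-80) + (-4*(-9))/(6*5 + 14))/6 = -4 + (-64*(-1/80) + 36/(30 + 14))/6 = -4 + (⅘ + 36/44)/6 = -4 + (⅘ + 36*(1/44))/6 = -4 + (⅘ + 9/11)/6 = -4 + (⅙)*(89/55) = -4 + 89/330 = -1231/330 ≈ -3.7303)
I² = (-1231/330)² = 1515361/108900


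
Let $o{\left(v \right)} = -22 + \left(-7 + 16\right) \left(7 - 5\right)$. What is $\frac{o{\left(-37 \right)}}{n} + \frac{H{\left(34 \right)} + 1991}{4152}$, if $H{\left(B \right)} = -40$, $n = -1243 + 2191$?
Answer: $\frac{50915}{109336} \approx 0.46567$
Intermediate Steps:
$n = 948$
$o{\left(v \right)} = -4$ ($o{\left(v \right)} = -22 + 9 \cdot 2 = -22 + 18 = -4$)
$\frac{o{\left(-37 \right)}}{n} + \frac{H{\left(34 \right)} + 1991}{4152} = - \frac{4}{948} + \frac{-40 + 1991}{4152} = \left(-4\right) \frac{1}{948} + 1951 \cdot \frac{1}{4152} = - \frac{1}{237} + \frac{1951}{4152} = \frac{50915}{109336}$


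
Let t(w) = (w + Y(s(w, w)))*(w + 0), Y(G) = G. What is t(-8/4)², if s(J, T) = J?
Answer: 64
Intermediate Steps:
t(w) = 2*w² (t(w) = (w + w)*(w + 0) = (2*w)*w = 2*w²)
t(-8/4)² = (2*(-8/4)²)² = (2*(-8*¼)²)² = (2*(-2)²)² = (2*4)² = 8² = 64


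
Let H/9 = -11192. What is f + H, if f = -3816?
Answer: -104544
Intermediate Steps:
H = -100728 (H = 9*(-11192) = -100728)
f + H = -3816 - 100728 = -104544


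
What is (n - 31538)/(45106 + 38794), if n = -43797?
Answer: -15067/16780 ≈ -0.89791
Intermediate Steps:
(n - 31538)/(45106 + 38794) = (-43797 - 31538)/(45106 + 38794) = -75335/83900 = -75335*1/83900 = -15067/16780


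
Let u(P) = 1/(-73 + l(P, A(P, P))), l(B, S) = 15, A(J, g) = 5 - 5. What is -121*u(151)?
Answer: 121/58 ≈ 2.0862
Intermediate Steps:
A(J, g) = 0
u(P) = -1/58 (u(P) = 1/(-73 + 15) = 1/(-58) = -1/58)
-121*u(151) = -121*(-1/58) = 121/58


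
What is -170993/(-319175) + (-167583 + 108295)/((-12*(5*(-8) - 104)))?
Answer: -2328471437/68941800 ≈ -33.774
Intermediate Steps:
-170993/(-319175) + (-167583 + 108295)/((-12*(5*(-8) - 104))) = -170993*(-1/319175) - 59288*(-1/(12*(-40 - 104))) = 170993/319175 - 59288/((-12*(-144))) = 170993/319175 - 59288/1728 = 170993/319175 - 59288*1/1728 = 170993/319175 - 7411/216 = -2328471437/68941800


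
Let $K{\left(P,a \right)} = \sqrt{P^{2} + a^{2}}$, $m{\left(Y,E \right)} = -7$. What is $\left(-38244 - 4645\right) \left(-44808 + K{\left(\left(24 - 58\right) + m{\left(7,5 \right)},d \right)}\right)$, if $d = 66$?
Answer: $1921770312 - 42889 \sqrt{6037} \approx 1.9184 \cdot 10^{9}$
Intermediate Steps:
$\left(-38244 - 4645\right) \left(-44808 + K{\left(\left(24 - 58\right) + m{\left(7,5 \right)},d \right)}\right) = \left(-38244 - 4645\right) \left(-44808 + \sqrt{\left(\left(24 - 58\right) - 7\right)^{2} + 66^{2}}\right) = \left(-38244 - 4645\right) \left(-44808 + \sqrt{\left(-34 - 7\right)^{2} + 4356}\right) = - 42889 \left(-44808 + \sqrt{\left(-41\right)^{2} + 4356}\right) = - 42889 \left(-44808 + \sqrt{1681 + 4356}\right) = - 42889 \left(-44808 + \sqrt{6037}\right) = 1921770312 - 42889 \sqrt{6037}$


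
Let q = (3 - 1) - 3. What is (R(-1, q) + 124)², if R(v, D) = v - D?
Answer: 15376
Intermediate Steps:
q = -1 (q = 2 - 3 = -1)
(R(-1, q) + 124)² = ((-1 - 1*(-1)) + 124)² = ((-1 + 1) + 124)² = (0 + 124)² = 124² = 15376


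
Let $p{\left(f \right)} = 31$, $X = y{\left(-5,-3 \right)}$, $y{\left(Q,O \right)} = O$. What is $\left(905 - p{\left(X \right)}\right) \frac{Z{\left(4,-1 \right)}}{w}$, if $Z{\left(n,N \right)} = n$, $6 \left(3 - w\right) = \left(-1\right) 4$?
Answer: $\frac{10488}{11} \approx 953.45$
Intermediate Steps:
$w = \frac{11}{3}$ ($w = 3 - \frac{\left(-1\right) 4}{6} = 3 - - \frac{2}{3} = 3 + \frac{2}{3} = \frac{11}{3} \approx 3.6667$)
$X = -3$
$\left(905 - p{\left(X \right)}\right) \frac{Z{\left(4,-1 \right)}}{w} = \left(905 - 31\right) \frac{4}{\frac{11}{3}} = \left(905 - 31\right) 4 \cdot \frac{3}{11} = 874 \cdot \frac{12}{11} = \frac{10488}{11}$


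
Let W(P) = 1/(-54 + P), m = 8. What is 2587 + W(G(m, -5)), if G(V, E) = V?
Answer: 119001/46 ≈ 2587.0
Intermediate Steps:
2587 + W(G(m, -5)) = 2587 + 1/(-54 + 8) = 2587 + 1/(-46) = 2587 - 1/46 = 119001/46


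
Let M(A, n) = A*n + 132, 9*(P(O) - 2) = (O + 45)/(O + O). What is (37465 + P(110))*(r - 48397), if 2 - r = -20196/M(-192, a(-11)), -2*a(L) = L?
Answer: -2514256913017/1386 ≈ -1.8140e+9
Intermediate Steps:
P(O) = 2 + (45 + O)/(18*O) (P(O) = 2 + ((O + 45)/(O + O))/9 = 2 + ((45 + O)/((2*O)))/9 = 2 + ((45 + O)*(1/(2*O)))/9 = 2 + ((45 + O)/(2*O))/9 = 2 + (45 + O)/(18*O))
a(L) = -L/2
M(A, n) = 132 + A*n
r = -139/7 (r = 2 - (-20196)/(132 - (-96)*(-11)) = 2 - (-20196)/(132 - 192*11/2) = 2 - (-20196)/(132 - 1056) = 2 - (-20196)/(-924) = 2 - (-20196)*(-1)/924 = 2 - 1*153/7 = 2 - 153/7 = -139/7 ≈ -19.857)
(37465 + P(110))*(r - 48397) = (37465 + (1/18)*(45 + 37*110)/110)*(-139/7 - 48397) = (37465 + (1/18)*(1/110)*(45 + 4070))*(-338918/7) = (37465 + (1/18)*(1/110)*4115)*(-338918/7) = (37465 + 823/396)*(-338918/7) = (14836963/396)*(-338918/7) = -2514256913017/1386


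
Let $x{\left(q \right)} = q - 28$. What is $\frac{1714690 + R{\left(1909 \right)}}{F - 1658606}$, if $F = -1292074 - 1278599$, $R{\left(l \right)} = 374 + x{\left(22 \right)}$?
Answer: $- \frac{1715058}{4229279} \approx -0.40552$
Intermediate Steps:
$x{\left(q \right)} = -28 + q$
$R{\left(l \right)} = 368$ ($R{\left(l \right)} = 374 + \left(-28 + 22\right) = 374 - 6 = 368$)
$F = -2570673$ ($F = -1292074 - 1278599 = -2570673$)
$\frac{1714690 + R{\left(1909 \right)}}{F - 1658606} = \frac{1714690 + 368}{-2570673 - 1658606} = \frac{1715058}{-4229279} = 1715058 \left(- \frac{1}{4229279}\right) = - \frac{1715058}{4229279}$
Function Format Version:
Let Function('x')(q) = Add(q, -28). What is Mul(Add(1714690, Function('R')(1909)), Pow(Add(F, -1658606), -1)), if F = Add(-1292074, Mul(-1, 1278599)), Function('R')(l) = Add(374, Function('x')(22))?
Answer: Rational(-1715058, 4229279) ≈ -0.40552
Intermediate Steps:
Function('x')(q) = Add(-28, q)
Function('R')(l) = 368 (Function('R')(l) = Add(374, Add(-28, 22)) = Add(374, -6) = 368)
F = -2570673 (F = Add(-1292074, -1278599) = -2570673)
Mul(Add(1714690, Function('R')(1909)), Pow(Add(F, -1658606), -1)) = Mul(Add(1714690, 368), Pow(Add(-2570673, -1658606), -1)) = Mul(1715058, Pow(-4229279, -1)) = Mul(1715058, Rational(-1, 4229279)) = Rational(-1715058, 4229279)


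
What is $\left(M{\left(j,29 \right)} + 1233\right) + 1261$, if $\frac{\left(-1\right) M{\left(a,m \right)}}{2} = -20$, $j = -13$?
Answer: $2534$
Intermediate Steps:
$M{\left(a,m \right)} = 40$ ($M{\left(a,m \right)} = \left(-2\right) \left(-20\right) = 40$)
$\left(M{\left(j,29 \right)} + 1233\right) + 1261 = \left(40 + 1233\right) + 1261 = 1273 + 1261 = 2534$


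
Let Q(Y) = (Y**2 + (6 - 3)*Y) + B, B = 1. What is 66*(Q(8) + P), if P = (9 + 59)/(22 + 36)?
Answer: 172590/29 ≈ 5951.4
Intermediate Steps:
Q(Y) = 1 + Y**2 + 3*Y (Q(Y) = (Y**2 + (6 - 3)*Y) + 1 = (Y**2 + 3*Y) + 1 = 1 + Y**2 + 3*Y)
P = 34/29 (P = 68/58 = 68*(1/58) = 34/29 ≈ 1.1724)
66*(Q(8) + P) = 66*((1 + 8**2 + 3*8) + 34/29) = 66*((1 + 64 + 24) + 34/29) = 66*(89 + 34/29) = 66*(2615/29) = 172590/29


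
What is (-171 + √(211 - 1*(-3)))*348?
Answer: -59508 + 348*√214 ≈ -54417.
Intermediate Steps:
(-171 + √(211 - 1*(-3)))*348 = (-171 + √(211 + 3))*348 = (-171 + √214)*348 = -59508 + 348*√214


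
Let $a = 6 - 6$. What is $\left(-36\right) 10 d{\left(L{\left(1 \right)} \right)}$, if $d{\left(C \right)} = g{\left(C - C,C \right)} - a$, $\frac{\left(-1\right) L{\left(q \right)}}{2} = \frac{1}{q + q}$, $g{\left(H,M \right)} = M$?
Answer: $360$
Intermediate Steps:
$a = 0$ ($a = 6 - 6 = 0$)
$L{\left(q \right)} = - \frac{1}{q}$ ($L{\left(q \right)} = - \frac{2}{q + q} = - \frac{2}{2 q} = - 2 \frac{1}{2 q} = - \frac{1}{q}$)
$d{\left(C \right)} = C$ ($d{\left(C \right)} = C - 0 = C + 0 = C$)
$\left(-36\right) 10 d{\left(L{\left(1 \right)} \right)} = \left(-36\right) 10 \left(- 1^{-1}\right) = - 360 \left(\left(-1\right) 1\right) = \left(-360\right) \left(-1\right) = 360$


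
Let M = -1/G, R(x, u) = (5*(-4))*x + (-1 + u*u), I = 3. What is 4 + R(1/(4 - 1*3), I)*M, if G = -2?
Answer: -2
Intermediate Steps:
R(x, u) = -1 + u² - 20*x (R(x, u) = -20*x + (-1 + u²) = -1 + u² - 20*x)
M = ½ (M = -1/(-2) = -1*(-½) = ½ ≈ 0.50000)
4 + R(1/(4 - 1*3), I)*M = 4 + (-1 + 3² - 20/(4 - 1*3))*(½) = 4 + (-1 + 9 - 20/(4 - 3))*(½) = 4 + (-1 + 9 - 20/1)*(½) = 4 + (-1 + 9 - 20*1)*(½) = 4 + (-1 + 9 - 20)*(½) = 4 - 12*½ = 4 - 6 = -2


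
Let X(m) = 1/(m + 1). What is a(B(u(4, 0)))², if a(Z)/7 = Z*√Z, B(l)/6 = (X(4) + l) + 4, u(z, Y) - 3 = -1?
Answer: 315307944/125 ≈ 2.5225e+6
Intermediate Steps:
u(z, Y) = 2 (u(z, Y) = 3 - 1 = 2)
X(m) = 1/(1 + m)
B(l) = 126/5 + 6*l (B(l) = 6*((1/(1 + 4) + l) + 4) = 6*((1/5 + l) + 4) = 6*((⅕ + l) + 4) = 6*(21/5 + l) = 126/5 + 6*l)
a(Z) = 7*Z^(3/2) (a(Z) = 7*(Z*√Z) = 7*Z^(3/2))
a(B(u(4, 0)))² = (7*(126/5 + 6*2)^(3/2))² = (7*(126/5 + 12)^(3/2))² = (7*(186/5)^(3/2))² = (7*(186*√930/25))² = (1302*√930/25)² = 315307944/125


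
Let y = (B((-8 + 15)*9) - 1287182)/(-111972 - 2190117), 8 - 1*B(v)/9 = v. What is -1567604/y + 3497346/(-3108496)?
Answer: -5608916364250166109/2001369401896 ≈ -2.8025e+6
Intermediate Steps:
B(v) = 72 - 9*v
y = 1287677/2302089 (y = ((72 - 9*(-8 + 15)*9) - 1287182)/(-111972 - 2190117) = ((72 - 63*9) - 1287182)/(-2302089) = ((72 - 9*63) - 1287182)*(-1/2302089) = ((72 - 567) - 1287182)*(-1/2302089) = (-495 - 1287182)*(-1/2302089) = -1287677*(-1/2302089) = 1287677/2302089 ≈ 0.55935)
-1567604/y + 3497346/(-3108496) = -1567604/1287677/2302089 + 3497346/(-3108496) = -1567604*2302089/1287677 + 3497346*(-1/3108496) = -3608763924756/1287677 - 1748673/1554248 = -5608916364250166109/2001369401896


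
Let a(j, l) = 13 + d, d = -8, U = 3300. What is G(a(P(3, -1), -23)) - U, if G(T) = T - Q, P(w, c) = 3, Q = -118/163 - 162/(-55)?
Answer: -29559591/8965 ≈ -3297.2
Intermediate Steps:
Q = 19916/8965 (Q = -118*1/163 - 162*(-1/55) = -118/163 + 162/55 = 19916/8965 ≈ 2.2215)
a(j, l) = 5 (a(j, l) = 13 - 8 = 5)
G(T) = -19916/8965 + T (G(T) = T - 1*19916/8965 = T - 19916/8965 = -19916/8965 + T)
G(a(P(3, -1), -23)) - U = (-19916/8965 + 5) - 1*3300 = 24909/8965 - 3300 = -29559591/8965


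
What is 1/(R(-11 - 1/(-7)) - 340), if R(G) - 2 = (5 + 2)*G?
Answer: -1/414 ≈ -0.0024155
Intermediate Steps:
R(G) = 2 + 7*G (R(G) = 2 + (5 + 2)*G = 2 + 7*G)
1/(R(-11 - 1/(-7)) - 340) = 1/((2 + 7*(-11 - 1/(-7))) - 340) = 1/((2 + 7*(-11 - 1*(-⅐))) - 340) = 1/((2 + 7*(-11 + ⅐)) - 340) = 1/((2 + 7*(-76/7)) - 340) = 1/((2 - 76) - 340) = 1/(-74 - 340) = 1/(-414) = -1/414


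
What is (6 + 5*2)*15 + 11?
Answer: 251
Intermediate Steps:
(6 + 5*2)*15 + 11 = (6 + 10)*15 + 11 = 16*15 + 11 = 240 + 11 = 251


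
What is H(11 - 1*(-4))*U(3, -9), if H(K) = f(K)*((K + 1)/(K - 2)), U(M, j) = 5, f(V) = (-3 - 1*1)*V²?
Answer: -72000/13 ≈ -5538.5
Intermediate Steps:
f(V) = -4*V² (f(V) = (-3 - 1)*V² = -4*V²)
H(K) = -4*K²*(1 + K)/(-2 + K) (H(K) = (-4*K²)*((K + 1)/(K - 2)) = (-4*K²)*((1 + K)/(-2 + K)) = -4*K²*(1 + K)/(-2 + K))
H(11 - 1*(-4))*U(3, -9) = (4*(11 - 1*(-4))²*(-1 - (11 - 1*(-4)))/(-2 + (11 - 1*(-4))))*5 = (4*(11 + 4)²*(-1 - (11 + 4))/(-2 + (11 + 4)))*5 = (4*15²*(-1 - 1*15)/(-2 + 15))*5 = (4*225*(-1 - 15)/13)*5 = (4*225*(1/13)*(-16))*5 = -14400/13*5 = -72000/13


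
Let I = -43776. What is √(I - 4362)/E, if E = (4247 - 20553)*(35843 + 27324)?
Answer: -I*√48138/1030001102 ≈ -2.1301e-7*I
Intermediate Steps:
E = -1030001102 (E = -16306*63167 = -1030001102)
√(I - 4362)/E = √(-43776 - 4362)/(-1030001102) = √(-48138)*(-1/1030001102) = (I*√48138)*(-1/1030001102) = -I*√48138/1030001102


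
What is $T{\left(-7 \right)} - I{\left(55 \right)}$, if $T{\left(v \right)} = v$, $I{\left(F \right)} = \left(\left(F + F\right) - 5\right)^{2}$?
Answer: $-11032$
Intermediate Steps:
$I{\left(F \right)} = \left(-5 + 2 F\right)^{2}$ ($I{\left(F \right)} = \left(2 F - 5\right)^{2} = \left(-5 + 2 F\right)^{2}$)
$T{\left(-7 \right)} - I{\left(55 \right)} = -7 - \left(-5 + 2 \cdot 55\right)^{2} = -7 - \left(-5 + 110\right)^{2} = -7 - 105^{2} = -7 - 11025 = -11032$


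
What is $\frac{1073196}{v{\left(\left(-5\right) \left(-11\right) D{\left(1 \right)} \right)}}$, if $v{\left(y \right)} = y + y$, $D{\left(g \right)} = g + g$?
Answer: $\frac{268299}{55} \approx 4878.2$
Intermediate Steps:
$D{\left(g \right)} = 2 g$
$v{\left(y \right)} = 2 y$
$\frac{1073196}{v{\left(\left(-5\right) \left(-11\right) D{\left(1 \right)} \right)}} = \frac{1073196}{2 \left(-5\right) \left(-11\right) 2 \cdot 1} = \frac{1073196}{2 \cdot 55 \cdot 2} = \frac{1073196}{2 \cdot 110} = \frac{1073196}{220} = 1073196 \cdot \frac{1}{220} = \frac{268299}{55}$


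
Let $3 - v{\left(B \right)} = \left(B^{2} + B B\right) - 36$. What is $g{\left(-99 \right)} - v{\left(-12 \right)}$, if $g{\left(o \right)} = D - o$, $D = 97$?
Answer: $445$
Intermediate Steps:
$v{\left(B \right)} = 39 - 2 B^{2}$ ($v{\left(B \right)} = 3 - \left(\left(B^{2} + B B\right) - 36\right) = 3 - \left(\left(B^{2} + B^{2}\right) - 36\right) = 3 - \left(2 B^{2} - 36\right) = 3 - \left(-36 + 2 B^{2}\right) = 39 - 2 B^{2}$)
$g{\left(o \right)} = 97 - o$
$g{\left(-99 \right)} - v{\left(-12 \right)} = \left(97 - -99\right) - \left(39 - 2 \left(-12\right)^{2}\right) = \left(97 + 99\right) - \left(39 - 288\right) = 196 - \left(39 - 288\right) = 196 - -249 = 196 + 249 = 445$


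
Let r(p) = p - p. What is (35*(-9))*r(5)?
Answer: 0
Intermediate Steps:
r(p) = 0
(35*(-9))*r(5) = (35*(-9))*0 = -315*0 = 0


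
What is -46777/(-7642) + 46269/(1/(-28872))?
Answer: -10208783969879/7642 ≈ -1.3359e+9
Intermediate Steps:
-46777/(-7642) + 46269/(1/(-28872)) = -46777*(-1/7642) + 46269/(-1/28872) = 46777/7642 + 46269*(-28872) = 46777/7642 - 1335878568 = -10208783969879/7642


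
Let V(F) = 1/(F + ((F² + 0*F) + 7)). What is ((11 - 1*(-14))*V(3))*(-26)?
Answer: -650/19 ≈ -34.211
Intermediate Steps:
V(F) = 1/(7 + F + F²) (V(F) = 1/(F + ((F² + 0) + 7)) = 1/(F + (F² + 7)) = 1/(F + (7 + F²)) = 1/(7 + F + F²))
((11 - 1*(-14))*V(3))*(-26) = ((11 - 1*(-14))/(7 + 3 + 3²))*(-26) = ((11 + 14)/(7 + 3 + 9))*(-26) = (25/19)*(-26) = -650/19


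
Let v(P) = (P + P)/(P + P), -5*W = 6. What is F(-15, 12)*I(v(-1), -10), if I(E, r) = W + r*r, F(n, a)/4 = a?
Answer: 23712/5 ≈ 4742.4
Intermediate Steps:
W = -6/5 (W = -⅕*6 = -6/5 ≈ -1.2000)
F(n, a) = 4*a
v(P) = 1 (v(P) = (2*P)/((2*P)) = (2*P)*(1/(2*P)) = 1)
I(E, r) = -6/5 + r² (I(E, r) = -6/5 + r*r = -6/5 + r²)
F(-15, 12)*I(v(-1), -10) = (4*12)*(-6/5 + (-10)²) = 48*(-6/5 + 100) = 48*(494/5) = 23712/5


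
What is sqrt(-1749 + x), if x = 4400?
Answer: sqrt(2651) ≈ 51.488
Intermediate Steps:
sqrt(-1749 + x) = sqrt(-1749 + 4400) = sqrt(2651)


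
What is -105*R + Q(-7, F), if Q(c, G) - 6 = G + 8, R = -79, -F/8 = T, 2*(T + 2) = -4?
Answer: 8341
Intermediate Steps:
T = -4 (T = -2 + (½)*(-4) = -2 - 2 = -4)
F = 32 (F = -8*(-4) = 32)
Q(c, G) = 14 + G (Q(c, G) = 6 + (G + 8) = 6 + (8 + G) = 14 + G)
-105*R + Q(-7, F) = -105*(-79) + (14 + 32) = 8295 + 46 = 8341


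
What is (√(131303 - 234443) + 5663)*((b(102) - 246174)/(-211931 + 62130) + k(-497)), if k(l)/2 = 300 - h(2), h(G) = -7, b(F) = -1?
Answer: 522264449707/149801 + 553343934*I*√2865/149801 ≈ 3.4864e+6 + 1.9772e+5*I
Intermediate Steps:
k(l) = 614 (k(l) = 2*(300 - 1*(-7)) = 2*(300 + 7) = 2*307 = 614)
(√(131303 - 234443) + 5663)*((b(102) - 246174)/(-211931 + 62130) + k(-497)) = (√(131303 - 234443) + 5663)*((-1 - 246174)/(-211931 + 62130) + 614) = (√(-103140) + 5663)*(-246175/(-149801) + 614) = (6*I*√2865 + 5663)*(-246175*(-1/149801) + 614) = (5663 + 6*I*√2865)*(246175/149801 + 614) = (5663 + 6*I*√2865)*(92223989/149801) = 522264449707/149801 + 553343934*I*√2865/149801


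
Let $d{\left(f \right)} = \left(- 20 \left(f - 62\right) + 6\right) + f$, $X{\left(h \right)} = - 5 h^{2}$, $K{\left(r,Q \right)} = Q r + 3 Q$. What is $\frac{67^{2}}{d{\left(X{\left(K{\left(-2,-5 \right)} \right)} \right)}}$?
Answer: $\frac{4489}{3621} \approx 1.2397$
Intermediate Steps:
$K{\left(r,Q \right)} = 3 Q + Q r$
$d{\left(f \right)} = 1246 - 19 f$ ($d{\left(f \right)} = \left(- 20 \left(-62 + f\right) + 6\right) + f = \left(\left(1240 - 20 f\right) + 6\right) + f = \left(1246 - 20 f\right) + f = 1246 - 19 f$)
$\frac{67^{2}}{d{\left(X{\left(K{\left(-2,-5 \right)} \right)} \right)}} = \frac{67^{2}}{1246 - 19 \left(- 5 \left(- 5 \left(3 - 2\right)\right)^{2}\right)} = \frac{4489}{1246 - 19 \left(- 5 \left(\left(-5\right) 1\right)^{2}\right)} = \frac{4489}{1246 - 19 \left(- 5 \left(-5\right)^{2}\right)} = \frac{4489}{1246 - 19 \left(\left(-5\right) 25\right)} = \frac{4489}{1246 - -2375} = \frac{4489}{1246 + 2375} = \frac{4489}{3621}$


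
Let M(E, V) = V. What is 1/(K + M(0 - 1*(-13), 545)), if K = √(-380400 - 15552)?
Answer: 545/692977 - 4*I*√24747/692977 ≈ 0.00078646 - 0.00090803*I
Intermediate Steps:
K = 4*I*√24747 (K = √(-395952) = 4*I*√24747 ≈ 629.25*I)
1/(K + M(0 - 1*(-13), 545)) = 1/(4*I*√24747 + 545) = 1/(545 + 4*I*√24747)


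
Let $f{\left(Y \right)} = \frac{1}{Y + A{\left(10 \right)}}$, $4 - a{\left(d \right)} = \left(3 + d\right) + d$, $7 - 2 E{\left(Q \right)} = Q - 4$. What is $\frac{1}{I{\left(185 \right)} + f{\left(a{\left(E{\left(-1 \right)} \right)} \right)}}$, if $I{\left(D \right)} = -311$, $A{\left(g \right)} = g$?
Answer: $- \frac{1}{312} \approx -0.0032051$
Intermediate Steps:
$E{\left(Q \right)} = \frac{11}{2} - \frac{Q}{2}$ ($E{\left(Q \right)} = \frac{7}{2} - \frac{Q - 4}{2} = \frac{7}{2} - \frac{-4 + Q}{2} = \frac{7}{2} - \left(-2 + \frac{Q}{2}\right) = \frac{11}{2} - \frac{Q}{2}$)
$a{\left(d \right)} = 1 - 2 d$ ($a{\left(d \right)} = 4 - \left(\left(3 + d\right) + d\right) = 4 - \left(3 + 2 d\right) = 1 - 2 d$)
$f{\left(Y \right)} = \frac{1}{10 + Y}$ ($f{\left(Y \right)} = \frac{1}{Y + 10} = \frac{1}{10 + Y}$)
$\frac{1}{I{\left(185 \right)} + f{\left(a{\left(E{\left(-1 \right)} \right)} \right)}} = \frac{1}{-311 + \frac{1}{10 + \left(1 - 2 \left(\frac{11}{2} - - \frac{1}{2}\right)\right)}} = \frac{1}{-311 + \frac{1}{10 + \left(1 - 2 \left(\frac{11}{2} + \frac{1}{2}\right)\right)}} = \frac{1}{-311 + \frac{1}{10 + \left(1 - 12\right)}} = \frac{1}{-311 + \frac{1}{10 - 11}} = \frac{1}{-311 + \frac{1}{-1}} = \frac{1}{-311 - 1} = \frac{1}{-312} = - \frac{1}{312}$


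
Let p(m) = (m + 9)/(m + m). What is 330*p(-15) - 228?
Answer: -162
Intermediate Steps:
p(m) = (9 + m)/(2*m) (p(m) = (9 + m)/((2*m)) = (9 + m)*(1/(2*m)) = (9 + m)/(2*m))
330*p(-15) - 228 = 330*((½)*(9 - 15)/(-15)) - 228 = 330*((½)*(-1/15)*(-6)) - 228 = 330*(⅕) - 228 = 66 - 228 = -162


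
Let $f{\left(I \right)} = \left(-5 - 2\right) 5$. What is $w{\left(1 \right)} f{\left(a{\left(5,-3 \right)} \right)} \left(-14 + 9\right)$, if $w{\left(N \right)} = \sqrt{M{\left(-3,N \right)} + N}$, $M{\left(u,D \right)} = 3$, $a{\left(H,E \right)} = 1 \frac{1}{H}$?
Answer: $350$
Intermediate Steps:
$a{\left(H,E \right)} = \frac{1}{H}$
$f{\left(I \right)} = -35$ ($f{\left(I \right)} = \left(-7\right) 5 = -35$)
$w{\left(N \right)} = \sqrt{3 + N}$
$w{\left(1 \right)} f{\left(a{\left(5,-3 \right)} \right)} \left(-14 + 9\right) = \sqrt{3 + 1} \left(- 35 \left(-14 + 9\right)\right) = \sqrt{4} \left(\left(-35\right) \left(-5\right)\right) = 2 \cdot 175 = 350$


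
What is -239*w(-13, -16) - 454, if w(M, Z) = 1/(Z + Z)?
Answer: -14289/32 ≈ -446.53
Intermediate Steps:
w(M, Z) = 1/(2*Z)
-239*w(-13, -16) - 454 = -239/(2*(-16)) - 454 = -239*(-1)/(2*16) - 454 = -239*(-1/32) - 454 = 239/32 - 454 = -14289/32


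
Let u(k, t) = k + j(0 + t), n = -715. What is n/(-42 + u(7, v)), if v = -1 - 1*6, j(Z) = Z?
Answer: 715/42 ≈ 17.024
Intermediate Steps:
v = -7 (v = -1 - 6 = -7)
u(k, t) = k + t (u(k, t) = k + (0 + t) = k + t)
n/(-42 + u(7, v)) = -715/(-42 + (7 - 7)) = -715/(-42 + 0) = -715/(-42) = -1/42*(-715) = 715/42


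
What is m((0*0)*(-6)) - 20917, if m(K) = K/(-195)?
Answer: -20917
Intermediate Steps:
m(K) = -K/195 (m(K) = K*(-1/195) = -K/195)
m((0*0)*(-6)) - 20917 = -0*0*(-6)/195 - 20917 = -0*(-6) - 20917 = -1/195*0 - 20917 = 0 - 20917 = -20917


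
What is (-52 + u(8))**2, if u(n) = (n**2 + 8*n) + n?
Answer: 7056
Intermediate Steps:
u(n) = n**2 + 9*n
(-52 + u(8))**2 = (-52 + 8*(9 + 8))**2 = (-52 + 8*17)**2 = (-52 + 136)**2 = 84**2 = 7056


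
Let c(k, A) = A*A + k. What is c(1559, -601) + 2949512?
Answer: 3312272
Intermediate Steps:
c(k, A) = k + A² (c(k, A) = A² + k = k + A²)
c(1559, -601) + 2949512 = (1559 + (-601)²) + 2949512 = (1559 + 361201) + 2949512 = 362760 + 2949512 = 3312272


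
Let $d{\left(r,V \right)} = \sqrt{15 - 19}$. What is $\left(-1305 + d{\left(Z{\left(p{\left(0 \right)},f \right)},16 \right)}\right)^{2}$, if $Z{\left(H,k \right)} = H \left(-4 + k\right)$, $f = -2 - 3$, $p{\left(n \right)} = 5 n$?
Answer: $1703021 - 5220 i \approx 1.703 \cdot 10^{6} - 5220.0 i$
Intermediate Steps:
$f = -5$
$d{\left(r,V \right)} = 2 i$ ($d{\left(r,V \right)} = \sqrt{-4} = 2 i$)
$\left(-1305 + d{\left(Z{\left(p{\left(0 \right)},f \right)},16 \right)}\right)^{2} = \left(-1305 + 2 i\right)^{2}$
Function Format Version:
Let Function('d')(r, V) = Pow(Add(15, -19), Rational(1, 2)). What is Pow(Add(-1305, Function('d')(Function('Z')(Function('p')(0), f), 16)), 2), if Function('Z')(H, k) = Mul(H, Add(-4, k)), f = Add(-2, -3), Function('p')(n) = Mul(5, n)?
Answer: Add(1703021, Mul(-5220, I)) ≈ Add(1.7030e+6, Mul(-5220.0, I))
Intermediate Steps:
f = -5
Function('d')(r, V) = Mul(2, I) (Function('d')(r, V) = Pow(-4, Rational(1, 2)) = Mul(2, I))
Pow(Add(-1305, Function('d')(Function('Z')(Function('p')(0), f), 16)), 2) = Pow(Add(-1305, Mul(2, I)), 2)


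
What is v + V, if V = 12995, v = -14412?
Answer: -1417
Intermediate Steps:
v + V = -14412 + 12995 = -1417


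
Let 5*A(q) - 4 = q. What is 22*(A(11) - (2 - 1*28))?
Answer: 638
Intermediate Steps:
A(q) = ⅘ + q/5
22*(A(11) - (2 - 1*28)) = 22*((⅘ + (⅕)*11) - (2 - 1*28)) = 22*((⅘ + 11/5) - (2 - 28)) = 22*(3 - 1*(-26)) = 22*(3 + 26) = 22*29 = 638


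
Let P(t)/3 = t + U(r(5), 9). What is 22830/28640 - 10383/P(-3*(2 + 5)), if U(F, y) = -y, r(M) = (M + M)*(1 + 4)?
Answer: 4990397/42960 ≈ 116.16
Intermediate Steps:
r(M) = 10*M (r(M) = (2*M)*5 = 10*M)
P(t) = -27 + 3*t (P(t) = 3*(t - 1*9) = 3*(t - 9) = 3*(-9 + t) = -27 + 3*t)
22830/28640 - 10383/P(-3*(2 + 5)) = 22830/28640 - 10383/(-27 + 3*(-3*(2 + 5))) = 22830*(1/28640) - 10383/(-27 + 3*(-3*7)) = 2283/2864 - 10383/(-27 + 3*(-21)) = 2283/2864 - 10383/(-27 - 63) = 2283/2864 - 10383/(-90) = 2283/2864 - 10383*(-1/90) = 2283/2864 + 3461/30 = 4990397/42960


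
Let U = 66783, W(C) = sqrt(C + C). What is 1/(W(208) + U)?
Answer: 66783/4459968673 - 4*sqrt(26)/4459968673 ≈ 1.4969e-5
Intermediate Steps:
W(C) = sqrt(2)*sqrt(C) (W(C) = sqrt(2*C) = sqrt(2)*sqrt(C))
1/(W(208) + U) = 1/(sqrt(2)*sqrt(208) + 66783) = 1/(sqrt(2)*(4*sqrt(13)) + 66783) = 1/(4*sqrt(26) + 66783) = 1/(66783 + 4*sqrt(26))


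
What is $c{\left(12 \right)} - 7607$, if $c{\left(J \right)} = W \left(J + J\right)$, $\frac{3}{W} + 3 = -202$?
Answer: $- \frac{1559507}{205} \approx -7607.4$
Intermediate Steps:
$W = - \frac{3}{205}$ ($W = \frac{3}{-3 - 202} = \frac{3}{-205} = 3 \left(- \frac{1}{205}\right) = - \frac{3}{205} \approx -0.014634$)
$c{\left(J \right)} = - \frac{6 J}{205}$ ($c{\left(J \right)} = - \frac{3 \left(J + J\right)}{205} = - \frac{3 \cdot 2 J}{205} = - \frac{6 J}{205}$)
$c{\left(12 \right)} - 7607 = \left(- \frac{6}{205}\right) 12 - 7607 = - \frac{72}{205} - 7607 = - \frac{1559507}{205}$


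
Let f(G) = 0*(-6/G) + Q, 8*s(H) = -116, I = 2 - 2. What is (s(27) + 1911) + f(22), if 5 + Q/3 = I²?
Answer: 3763/2 ≈ 1881.5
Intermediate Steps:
I = 0
s(H) = -29/2 (s(H) = (⅛)*(-116) = -29/2)
Q = -15 (Q = -15 + 3*0² = -15 + 3*0 = -15 + 0 = -15)
f(G) = -15 (f(G) = 0*(-6/G) - 15 = 0 - 15 = -15)
(s(27) + 1911) + f(22) = (-29/2 + 1911) - 15 = 3793/2 - 15 = 3763/2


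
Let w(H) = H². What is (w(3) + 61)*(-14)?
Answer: -980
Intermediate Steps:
(w(3) + 61)*(-14) = (3² + 61)*(-14) = (9 + 61)*(-14) = 70*(-14) = -980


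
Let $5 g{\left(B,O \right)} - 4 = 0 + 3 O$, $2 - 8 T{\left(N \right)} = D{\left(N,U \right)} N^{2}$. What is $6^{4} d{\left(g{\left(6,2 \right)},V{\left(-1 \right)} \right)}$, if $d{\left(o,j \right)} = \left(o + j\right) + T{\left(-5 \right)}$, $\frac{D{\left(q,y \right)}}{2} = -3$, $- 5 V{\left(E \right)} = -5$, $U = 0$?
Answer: $28512$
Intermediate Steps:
$V{\left(E \right)} = 1$ ($V{\left(E \right)} = \left(- \frac{1}{5}\right) \left(-5\right) = 1$)
$D{\left(q,y \right)} = -6$ ($D{\left(q,y \right)} = 2 \left(-3\right) = -6$)
$T{\left(N \right)} = \frac{1}{4} + \frac{3 N^{2}}{4}$ ($T{\left(N \right)} = \frac{1}{4} - \frac{\left(-6\right) N^{2}}{8} = \frac{1}{4} + \frac{3 N^{2}}{4}$)
$g{\left(B,O \right)} = \frac{4}{5} + \frac{3 O}{5}$ ($g{\left(B,O \right)} = \frac{4}{5} + \frac{0 + 3 O}{5} = \frac{4}{5} + \frac{3 O}{5}$)
$d{\left(o,j \right)} = 19 + j + o$ ($d{\left(o,j \right)} = \left(o + j\right) + \left(\frac{1}{4} + \frac{3 \left(-5\right)^{2}}{4}\right) = \left(j + o\right) + \left(\frac{1}{4} + \frac{3}{4} \cdot 25\right) = \left(j + o\right) + \left(\frac{1}{4} + \frac{75}{4}\right) = \left(j + o\right) + 19 = 19 + j + o$)
$6^{4} d{\left(g{\left(6,2 \right)},V{\left(-1 \right)} \right)} = 6^{4} \left(19 + 1 + \left(\frac{4}{5} + \frac{3}{5} \cdot 2\right)\right) = 1296 \left(19 + 1 + \left(\frac{4}{5} + \frac{6}{5}\right)\right) = 1296 \left(19 + 1 + 2\right) = 1296 \cdot 22 = 28512$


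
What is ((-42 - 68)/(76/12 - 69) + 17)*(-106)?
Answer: -93439/47 ≈ -1988.1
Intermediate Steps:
((-42 - 68)/(76/12 - 69) + 17)*(-106) = (-110/(76*(1/12) - 69) + 17)*(-106) = (-110/(19/3 - 69) + 17)*(-106) = (-110/(-188/3) + 17)*(-106) = (-110*(-3/188) + 17)*(-106) = (165/94 + 17)*(-106) = (1763/94)*(-106) = -93439/47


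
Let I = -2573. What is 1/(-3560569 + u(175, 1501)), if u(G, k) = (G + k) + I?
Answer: -1/3561466 ≈ -2.8078e-7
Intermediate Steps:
u(G, k) = -2573 + G + k (u(G, k) = (G + k) - 2573 = -2573 + G + k)
1/(-3560569 + u(175, 1501)) = 1/(-3560569 + (-2573 + 175 + 1501)) = 1/(-3560569 - 897) = 1/(-3561466) = -1/3561466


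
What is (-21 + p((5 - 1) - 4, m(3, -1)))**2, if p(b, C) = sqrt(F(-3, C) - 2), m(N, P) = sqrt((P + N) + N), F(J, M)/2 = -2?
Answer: (21 - I*sqrt(6))**2 ≈ 435.0 - 102.88*I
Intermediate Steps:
F(J, M) = -4 (F(J, M) = 2*(-2) = -4)
m(N, P) = sqrt(P + 2*N) (m(N, P) = sqrt((N + P) + N) = sqrt(P + 2*N))
p(b, C) = I*sqrt(6) (p(b, C) = sqrt(-4 - 2) = sqrt(-6) = I*sqrt(6))
(-21 + p((5 - 1) - 4, m(3, -1)))**2 = (-21 + I*sqrt(6))**2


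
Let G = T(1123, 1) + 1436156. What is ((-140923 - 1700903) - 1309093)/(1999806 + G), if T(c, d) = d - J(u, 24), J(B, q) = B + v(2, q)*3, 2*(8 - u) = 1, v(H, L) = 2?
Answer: -6301838/6871899 ≈ -0.91704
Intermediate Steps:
u = 15/2 (u = 8 - ½*1 = 8 - ½ = 15/2 ≈ 7.5000)
J(B, q) = 6 + B (J(B, q) = B + 2*3 = B + 6 = 6 + B)
T(c, d) = -27/2 + d (T(c, d) = d - (6 + 15/2) = d - 1*27/2 = d - 27/2 = -27/2 + d)
G = 2872287/2 (G = (-27/2 + 1) + 1436156 = -25/2 + 1436156 = 2872287/2 ≈ 1.4361e+6)
((-140923 - 1700903) - 1309093)/(1999806 + G) = ((-140923 - 1700903) - 1309093)/(1999806 + 2872287/2) = (-1841826 - 1309093)/(6871899/2) = -3150919*2/6871899 = -6301838/6871899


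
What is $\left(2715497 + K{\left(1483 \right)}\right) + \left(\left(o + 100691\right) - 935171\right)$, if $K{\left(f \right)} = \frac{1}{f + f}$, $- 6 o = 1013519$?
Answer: $\frac{7617120296}{4449} \approx 1.7121 \cdot 10^{6}$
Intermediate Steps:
$o = - \frac{1013519}{6}$ ($o = \left(- \frac{1}{6}\right) 1013519 = - \frac{1013519}{6} \approx -1.6892 \cdot 10^{5}$)
$K{\left(f \right)} = \frac{1}{2 f}$
$\left(2715497 + K{\left(1483 \right)}\right) + \left(\left(o + 100691\right) - 935171\right) = \left(2715497 + \frac{1}{2 \cdot 1483}\right) + \left(\left(- \frac{1013519}{6} + 100691\right) - 935171\right) = \left(2715497 + \frac{1}{2} \cdot \frac{1}{1483}\right) - \frac{6020399}{6} = \left(2715497 + \frac{1}{2966}\right) - \frac{6020399}{6} = \frac{8054164103}{2966} - \frac{6020399}{6} = \frac{7617120296}{4449}$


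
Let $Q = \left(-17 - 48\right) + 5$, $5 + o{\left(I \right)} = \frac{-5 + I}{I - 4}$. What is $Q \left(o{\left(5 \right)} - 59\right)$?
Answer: $3840$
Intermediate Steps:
$o{\left(I \right)} = -5 + \frac{-5 + I}{-4 + I}$ ($o{\left(I \right)} = -5 + \frac{-5 + I}{I - 4} = -5 + \frac{-5 + I}{-4 + I}$)
$Q = -60$ ($Q = -65 + 5 = -60$)
$Q \left(o{\left(5 \right)} - 59\right) = - 60 \left(\frac{15 - 20}{-4 + 5} - 59\right) = - 60 \left(\frac{15 - 20}{1} - 59\right) = - 60 \left(1 \left(-5\right) - 59\right) = - 60 \left(-5 - 59\right) = \left(-60\right) \left(-64\right) = 3840$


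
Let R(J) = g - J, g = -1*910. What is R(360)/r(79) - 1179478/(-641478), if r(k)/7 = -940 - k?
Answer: 4613946817/2287831287 ≈ 2.0167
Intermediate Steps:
g = -910
r(k) = -6580 - 7*k (r(k) = 7*(-940 - k) = -6580 - 7*k)
R(J) = -910 - J
R(360)/r(79) - 1179478/(-641478) = (-910 - 1*360)/(-6580 - 7*79) - 1179478/(-641478) = (-910 - 360)/(-6580 - 553) - 1179478*(-1/641478) = -1270/(-7133) + 589739/320739 = -1270*(-1/7133) + 589739/320739 = 1270/7133 + 589739/320739 = 4613946817/2287831287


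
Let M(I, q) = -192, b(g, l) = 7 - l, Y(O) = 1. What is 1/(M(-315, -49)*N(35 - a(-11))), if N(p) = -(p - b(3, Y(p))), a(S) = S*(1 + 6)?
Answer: 1/20352 ≈ 4.9135e-5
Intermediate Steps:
a(S) = 7*S (a(S) = S*7 = 7*S)
N(p) = 6 - p (N(p) = -(p - (7 - 1*1)) = -(p - (7 - 1)) = -(p - 1*6) = -(p - 6) = -(-6 + p) = 6 - p)
1/(M(-315, -49)*N(35 - a(-11))) = 1/((-192)*(6 - (35 - 7*(-11)))) = -1/(192*(6 - (35 - 1*(-77)))) = -1/(192*(6 - (35 + 77))) = -1/(192*(6 - 1*112)) = -1/(192*(6 - 112)) = -1/192/(-106) = -1/192*(-1/106) = 1/20352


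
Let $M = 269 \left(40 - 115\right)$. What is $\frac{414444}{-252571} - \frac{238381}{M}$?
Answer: $\frac{51846719851}{5095619925} \approx 10.175$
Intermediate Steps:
$M = -20175$ ($M = 269 \left(-75\right) = -20175$)
$\frac{414444}{-252571} - \frac{238381}{M} = \frac{414444}{-252571} - \frac{238381}{-20175} = 414444 \left(- \frac{1}{252571}\right) - - \frac{238381}{20175} = - \frac{414444}{252571} + \frac{238381}{20175} = \frac{51846719851}{5095619925}$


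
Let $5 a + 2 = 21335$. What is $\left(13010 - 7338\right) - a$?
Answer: $\frac{7027}{5} \approx 1405.4$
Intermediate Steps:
$a = \frac{21333}{5}$ ($a = - \frac{2}{5} + \frac{1}{5} \cdot 21335 = - \frac{2}{5} + 4267 = \frac{21333}{5} \approx 4266.6$)
$\left(13010 - 7338\right) - a = \left(13010 - 7338\right) - \frac{21333}{5} = 5672 - \frac{21333}{5} = \frac{7027}{5}$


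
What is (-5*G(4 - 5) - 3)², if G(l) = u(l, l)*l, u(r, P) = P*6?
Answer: 1089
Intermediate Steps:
u(r, P) = 6*P
G(l) = 6*l² (G(l) = (6*l)*l = 6*l²)
(-5*G(4 - 5) - 3)² = (-30*(4 - 5)² - 3)² = (-30*(-1)² - 3)² = (-30 - 3)² = (-33)² = 1089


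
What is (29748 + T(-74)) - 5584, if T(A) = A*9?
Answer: 23498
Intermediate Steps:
T(A) = 9*A
(29748 + T(-74)) - 5584 = (29748 + 9*(-74)) - 5584 = (29748 - 666) - 5584 = 29082 - 5584 = 23498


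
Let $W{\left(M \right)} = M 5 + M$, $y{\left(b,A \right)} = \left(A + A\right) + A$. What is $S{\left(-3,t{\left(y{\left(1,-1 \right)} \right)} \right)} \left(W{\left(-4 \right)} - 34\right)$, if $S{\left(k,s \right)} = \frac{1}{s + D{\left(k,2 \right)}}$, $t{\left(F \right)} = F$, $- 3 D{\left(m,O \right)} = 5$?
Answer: $\frac{87}{7} \approx 12.429$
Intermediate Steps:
$y{\left(b,A \right)} = 3 A$ ($y{\left(b,A \right)} = 2 A + A = 3 A$)
$D{\left(m,O \right)} = - \frac{5}{3}$ ($D{\left(m,O \right)} = \left(- \frac{1}{3}\right) 5 = - \frac{5}{3}$)
$S{\left(k,s \right)} = \frac{1}{- \frac{5}{3} + s}$ ($S{\left(k,s \right)} = \frac{1}{s - \frac{5}{3}} = \frac{1}{- \frac{5}{3} + s}$)
$W{\left(M \right)} = 6 M$ ($W{\left(M \right)} = 5 M + M = 6 M$)
$S{\left(-3,t{\left(y{\left(1,-1 \right)} \right)} \right)} \left(W{\left(-4 \right)} - 34\right) = \frac{3}{-5 + 3 \cdot 3 \left(-1\right)} \left(6 \left(-4\right) - 34\right) = \frac{3}{-5 + 3 \left(-3\right)} \left(-24 - 34\right) = \frac{3}{-5 - 9} \left(-58\right) = \frac{3}{-14} \left(-58\right) = 3 \left(- \frac{1}{14}\right) \left(-58\right) = \left(- \frac{3}{14}\right) \left(-58\right) = \frac{87}{7}$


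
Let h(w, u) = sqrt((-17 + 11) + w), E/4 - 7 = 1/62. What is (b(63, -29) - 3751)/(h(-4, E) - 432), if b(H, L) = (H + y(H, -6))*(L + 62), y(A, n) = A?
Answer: -87912/93317 - 407*I*sqrt(10)/186634 ≈ -0.94208 - 0.0068961*I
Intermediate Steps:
E = 870/31 (E = 28 + 4/62 = 28 + 4*(1/62) = 28 + 2/31 = 870/31 ≈ 28.065)
b(H, L) = 2*H*(62 + L) (b(H, L) = (H + H)*(L + 62) = (2*H)*(62 + L) = 2*H*(62 + L))
h(w, u) = sqrt(-6 + w)
(b(63, -29) - 3751)/(h(-4, E) - 432) = (2*63*(62 - 29) - 3751)/(sqrt(-6 - 4) - 432) = (2*63*33 - 3751)/(sqrt(-10) - 432) = (4158 - 3751)/(I*sqrt(10) - 432) = 407/(-432 + I*sqrt(10))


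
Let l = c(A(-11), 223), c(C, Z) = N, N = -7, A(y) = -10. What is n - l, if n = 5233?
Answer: 5240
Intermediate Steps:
c(C, Z) = -7
l = -7
n - l = 5233 - 1*(-7) = 5233 + 7 = 5240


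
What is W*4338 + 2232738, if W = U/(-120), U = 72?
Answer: 11150676/5 ≈ 2.2301e+6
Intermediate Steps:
W = -⅗ (W = 72/(-120) = 72*(-1/120) = -⅗ ≈ -0.60000)
W*4338 + 2232738 = -⅗*4338 + 2232738 = -13014/5 + 2232738 = 11150676/5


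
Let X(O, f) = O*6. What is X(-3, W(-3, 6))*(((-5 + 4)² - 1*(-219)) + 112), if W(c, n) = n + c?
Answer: -5976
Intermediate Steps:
W(c, n) = c + n
X(O, f) = 6*O
X(-3, W(-3, 6))*(((-5 + 4)² - 1*(-219)) + 112) = (6*(-3))*(((-5 + 4)² - 1*(-219)) + 112) = -18*(((-1)² + 219) + 112) = -18*((1 + 219) + 112) = -18*(220 + 112) = -18*332 = -5976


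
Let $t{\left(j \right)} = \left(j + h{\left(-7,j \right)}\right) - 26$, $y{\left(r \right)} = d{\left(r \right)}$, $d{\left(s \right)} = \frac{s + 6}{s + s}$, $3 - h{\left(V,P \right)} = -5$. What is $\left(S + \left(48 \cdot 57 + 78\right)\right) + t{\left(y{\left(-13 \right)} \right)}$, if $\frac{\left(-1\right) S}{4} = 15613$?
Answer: $- \frac{1551049}{26} \approx -59656.0$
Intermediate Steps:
$S = -62452$ ($S = \left(-4\right) 15613 = -62452$)
$h{\left(V,P \right)} = 8$ ($h{\left(V,P \right)} = 3 - -5 = 3 + 5 = 8$)
$d{\left(s \right)} = \frac{6 + s}{2 s}$
$y{\left(r \right)} = \frac{6 + r}{2 r}$
$t{\left(j \right)} = -18 + j$ ($t{\left(j \right)} = \left(j + 8\right) - 26 = \left(8 + j\right) - 26 = -18 + j$)
$\left(S + \left(48 \cdot 57 + 78\right)\right) + t{\left(y{\left(-13 \right)} \right)} = \left(-62452 + \left(48 \cdot 57 + 78\right)\right) - \left(18 - \frac{6 - 13}{2 \left(-13\right)}\right) = \left(-62452 + \left(2736 + 78\right)\right) - \left(18 + \frac{1}{26} \left(-7\right)\right) = \left(-62452 + 2814\right) + \left(-18 + \frac{7}{26}\right) = -59638 - \frac{461}{26} = - \frac{1551049}{26}$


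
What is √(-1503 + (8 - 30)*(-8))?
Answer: I*√1327 ≈ 36.428*I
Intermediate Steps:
√(-1503 + (8 - 30)*(-8)) = √(-1503 - 22*(-8)) = √(-1503 + 176) = √(-1327) = I*√1327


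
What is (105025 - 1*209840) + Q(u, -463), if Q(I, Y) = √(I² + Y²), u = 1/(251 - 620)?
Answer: -104815 + √29188697410/369 ≈ -1.0435e+5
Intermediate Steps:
u = -1/369 (u = 1/(-369) = -1/369 ≈ -0.0027100)
(105025 - 1*209840) + Q(u, -463) = (105025 - 1*209840) + √((-1/369)² + (-463)²) = (105025 - 209840) + √(1/136161 + 214369) = -104815 + √(29188697410/136161) = -104815 + √29188697410/369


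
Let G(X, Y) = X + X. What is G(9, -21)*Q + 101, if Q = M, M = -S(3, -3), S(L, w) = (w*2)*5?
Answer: 641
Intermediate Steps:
S(L, w) = 10*w (S(L, w) = (2*w)*5 = 10*w)
M = 30 (M = -10*(-3) = -1*(-30) = 30)
G(X, Y) = 2*X
Q = 30
G(9, -21)*Q + 101 = (2*9)*30 + 101 = 18*30 + 101 = 540 + 101 = 641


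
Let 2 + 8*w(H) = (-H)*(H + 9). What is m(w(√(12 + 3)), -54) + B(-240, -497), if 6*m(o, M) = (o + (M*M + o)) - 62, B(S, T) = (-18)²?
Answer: 19175/24 - 3*√15/8 ≈ 797.51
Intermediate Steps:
B(S, T) = 324
w(H) = -¼ - H*(9 + H)/8 (w(H) = -¼ + ((-H)*(H + 9))/8 = -¼ + ((-H)*(9 + H))/8 = -¼ + (-H*(9 + H))/8 = -¼ - H*(9 + H)/8)
m(o, M) = -31/3 + o/3 + M²/6 (m(o, M) = ((o + (M*M + o)) - 62)/6 = ((o + (M² + o)) - 62)/6 = ((o + (o + M²)) - 62)/6 = ((M² + 2*o) - 62)/6 = (-62 + M² + 2*o)/6 = -31/3 + o/3 + M²/6)
m(w(√(12 + 3)), -54) + B(-240, -497) = (-31/3 + (-¼ - 9*√(12 + 3)/8 - (√(12 + 3))²/8)/3 + (⅙)*(-54)²) + 324 = (-31/3 + (-¼ - 9*√15/8 - (√15)²/8)/3 + (⅙)*2916) + 324 = (-31/3 + (-¼ - 9*√15/8 - ⅛*15)/3 + 486) + 324 = (-31/3 + (-¼ - 9*√15/8 - 15/8)/3 + 486) + 324 = (-31/3 + (-17/8 - 9*√15/8)/3 + 486) + 324 = (-31/3 + (-17/24 - 3*√15/8) + 486) + 324 = (11399/24 - 3*√15/8) + 324 = 19175/24 - 3*√15/8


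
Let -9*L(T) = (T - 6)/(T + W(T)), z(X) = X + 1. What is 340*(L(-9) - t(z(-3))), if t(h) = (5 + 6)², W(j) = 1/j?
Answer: -1689290/41 ≈ -41202.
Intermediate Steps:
z(X) = 1 + X
t(h) = 121 (t(h) = 11² = 121)
L(T) = -(-6 + T)/(9*(T + 1/T)) (L(T) = -(T - 6)/(9*(T + 1/T)) = -(-6 + T)/(9*(T + 1/T)))
340*(L(-9) - t(z(-3))) = 340*((⅑)*(-9)*(6 - 1*(-9))/(1 + (-9)²) - 1*121) = 340*((⅑)*(-9)*(6 + 9)/(1 + 81) - 121) = 340*((⅑)*(-9)*15/82 - 121) = 340*((⅑)*(-9)*(1/82)*15 - 121) = 340*(-15/82 - 121) = 340*(-9937/82) = -1689290/41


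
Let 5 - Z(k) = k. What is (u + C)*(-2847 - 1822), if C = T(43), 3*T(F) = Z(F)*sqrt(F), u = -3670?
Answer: 17135230 + 177422*sqrt(43)/3 ≈ 1.7523e+7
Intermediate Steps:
Z(k) = 5 - k
T(F) = sqrt(F)*(5 - F)/3 (T(F) = ((5 - F)*sqrt(F))/3 = (sqrt(F)*(5 - F))/3 = sqrt(F)*(5 - F)/3)
C = -38*sqrt(43)/3 (C = sqrt(43)*(5 - 1*43)/3 = sqrt(43)*(5 - 43)/3 = (1/3)*sqrt(43)*(-38) = -38*sqrt(43)/3 ≈ -83.061)
(u + C)*(-2847 - 1822) = (-3670 - 38*sqrt(43)/3)*(-2847 - 1822) = (-3670 - 38*sqrt(43)/3)*(-4669) = 17135230 + 177422*sqrt(43)/3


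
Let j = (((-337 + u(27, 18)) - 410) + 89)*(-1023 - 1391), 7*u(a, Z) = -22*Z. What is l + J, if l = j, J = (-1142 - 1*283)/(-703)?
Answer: 446769161/259 ≈ 1.7250e+6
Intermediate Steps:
u(a, Z) = -22*Z/7 (u(a, Z) = (-22*Z)/7 = -22*Z/7)
J = 75/37 (J = (-1142 - 283)*(-1/703) = -1425*(-1/703) = 75/37 ≈ 2.0270)
j = 12074828/7 (j = (((-337 - 22/7*18) - 410) + 89)*(-1023 - 1391) = (((-337 - 396/7) - 410) + 89)*(-2414) = ((-2755/7 - 410) + 89)*(-2414) = (-5625/7 + 89)*(-2414) = -5002/7*(-2414) = 12074828/7 ≈ 1.7250e+6)
l = 12074828/7 ≈ 1.7250e+6
l + J = 12074828/7 + 75/37 = 446769161/259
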